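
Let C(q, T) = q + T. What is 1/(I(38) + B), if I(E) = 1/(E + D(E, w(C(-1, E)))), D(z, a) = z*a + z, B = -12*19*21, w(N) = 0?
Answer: -76/363887 ≈ -0.00020886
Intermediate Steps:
C(q, T) = T + q
B = -4788 (B = -228*21 = -4788)
D(z, a) = z + a*z (D(z, a) = a*z + z = z + a*z)
I(E) = 1/(2*E) (I(E) = 1/(E + E*(1 + 0)) = 1/(E + E*1) = 1/(E + E) = 1/(2*E))
1/(I(38) + B) = 1/((1/2)/38 - 4788) = 1/((1/2)*(1/38) - 4788) = 1/(1/76 - 4788) = 1/(-363887/76) = -76/363887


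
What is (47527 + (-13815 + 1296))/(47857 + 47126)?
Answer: 35008/94983 ≈ 0.36857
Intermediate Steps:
(47527 + (-13815 + 1296))/(47857 + 47126) = (47527 - 12519)/94983 = 35008*(1/94983) = 35008/94983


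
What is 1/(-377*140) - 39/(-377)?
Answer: 5459/52780 ≈ 0.10343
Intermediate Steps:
1/(-377*140) - 39/(-377) = -1/377*1/140 - 39*(-1/377) = -1/52780 + 3/29 = 5459/52780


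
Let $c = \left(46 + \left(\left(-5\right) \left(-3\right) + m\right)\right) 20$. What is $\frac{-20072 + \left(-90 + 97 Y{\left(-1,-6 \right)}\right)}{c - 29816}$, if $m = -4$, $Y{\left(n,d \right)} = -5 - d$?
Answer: $\frac{20065}{28676} \approx 0.69971$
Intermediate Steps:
$c = 1140$ ($c = \left(46 - -11\right) 20 = \left(46 + \left(15 - 4\right)\right) 20 = \left(46 + 11\right) 20 = 57 \cdot 20 = 1140$)
$\frac{-20072 + \left(-90 + 97 Y{\left(-1,-6 \right)}\right)}{c - 29816} = \frac{-20072 - \left(90 - 97 \left(-5 - -6\right)\right)}{1140 - 29816} = \frac{-20072 - \left(90 - 97 \left(-5 + 6\right)\right)}{-28676} = \left(-20072 + \left(-90 + 97 \cdot 1\right)\right) \left(- \frac{1}{28676}\right) = \left(-20072 + \left(-90 + 97\right)\right) \left(- \frac{1}{28676}\right) = \left(-20072 + 7\right) \left(- \frac{1}{28676}\right) = \left(-20065\right) \left(- \frac{1}{28676}\right) = \frac{20065}{28676}$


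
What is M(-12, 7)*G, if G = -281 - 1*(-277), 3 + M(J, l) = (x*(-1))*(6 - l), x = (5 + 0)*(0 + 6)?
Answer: -108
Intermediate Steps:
x = 30 (x = 5*6 = 30)
M(J, l) = -183 + 30*l (M(J, l) = -3 + (30*(-1))*(6 - l) = -3 - 30*(6 - l) = -3 + (-180 + 30*l) = -183 + 30*l)
G = -4 (G = -281 + 277 = -4)
M(-12, 7)*G = (-183 + 30*7)*(-4) = (-183 + 210)*(-4) = 27*(-4) = -108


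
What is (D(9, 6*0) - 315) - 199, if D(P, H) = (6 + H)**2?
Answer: -478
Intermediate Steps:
(D(9, 6*0) - 315) - 199 = ((6 + 6*0)**2 - 315) - 199 = ((6 + 0)**2 - 315) - 199 = (6**2 - 315) - 199 = (36 - 315) - 199 = -279 - 199 = -478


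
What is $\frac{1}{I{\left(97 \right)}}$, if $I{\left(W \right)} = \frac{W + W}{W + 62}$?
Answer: $\frac{159}{194} \approx 0.81959$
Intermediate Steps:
$I{\left(W \right)} = \frac{2 W}{62 + W}$
$\frac{1}{I{\left(97 \right)}} = \frac{1}{2 \cdot 97 \frac{1}{62 + 97}} = \frac{1}{2 \cdot 97 \cdot \frac{1}{159}} = \frac{1}{\frac{194}{159}} = \frac{159}{194}$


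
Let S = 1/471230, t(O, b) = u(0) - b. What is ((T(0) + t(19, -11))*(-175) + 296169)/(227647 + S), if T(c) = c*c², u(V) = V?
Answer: 138656600120/107274095811 ≈ 1.2925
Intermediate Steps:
T(c) = c³
t(O, b) = -b (t(O, b) = 0 - b = -b)
S = 1/471230 ≈ 2.1221e-6
((T(0) + t(19, -11))*(-175) + 296169)/(227647 + S) = ((0³ - 1*(-11))*(-175) + 296169)/(227647 + 1/471230) = ((0 + 11)*(-175) + 296169)/(107274095811/471230) = (11*(-175) + 296169)*(471230/107274095811) = (-1925 + 296169)*(471230/107274095811) = 294244*(471230/107274095811) = 138656600120/107274095811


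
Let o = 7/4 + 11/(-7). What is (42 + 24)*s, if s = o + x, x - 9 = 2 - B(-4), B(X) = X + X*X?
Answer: -759/14 ≈ -54.214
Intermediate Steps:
B(X) = X + X²
x = -1 (x = 9 + (2 - (-4)*(1 - 4)) = 9 + (2 - (-4)*(-3)) = 9 + (2 - 1*12) = 9 + (2 - 12) = 9 - 10 = -1)
o = 5/28 (o = 7*(¼) + 11*(-⅐) = 7/4 - 11/7 = 5/28 ≈ 0.17857)
s = -23/28 (s = 5/28 - 1 = -23/28 ≈ -0.82143)
(42 + 24)*s = (42 + 24)*(-23/28) = 66*(-23/28) = -759/14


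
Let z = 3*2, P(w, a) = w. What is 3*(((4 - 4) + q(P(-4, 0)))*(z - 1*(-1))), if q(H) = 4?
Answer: 84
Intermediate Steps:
z = 6
3*(((4 - 4) + q(P(-4, 0)))*(z - 1*(-1))) = 3*(((4 - 4) + 4)*(6 - 1*(-1))) = 3*((0 + 4)*(6 + 1)) = 3*(4*7) = 3*28 = 84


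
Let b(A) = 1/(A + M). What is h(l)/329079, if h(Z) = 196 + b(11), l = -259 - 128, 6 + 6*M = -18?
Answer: 1373/2303553 ≈ 0.00059604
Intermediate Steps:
M = -4 (M = -1 + (⅙)*(-18) = -1 - 3 = -4)
l = -387
b(A) = 1/(-4 + A) (b(A) = 1/(A - 4) = 1/(-4 + A))
h(Z) = 1373/7 (h(Z) = 196 + 1/(-4 + 11) = 196 + 1/7 = 196 + ⅐ = 1373/7)
h(l)/329079 = (1373/7)/329079 = (1373/7)*(1/329079) = 1373/2303553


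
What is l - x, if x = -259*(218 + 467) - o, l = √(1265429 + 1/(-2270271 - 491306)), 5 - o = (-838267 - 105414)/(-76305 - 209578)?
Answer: 50720418179/285883 + 2*√2412637676872868991/2761577 ≈ 1.7854e+5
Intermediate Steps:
o = 485734/285883 (o = 5 - (-838267 - 105414)/(-76305 - 209578) = 5 - (-943681)/(-285883) = 5 - (-943681)*(-1)/285883 = 5 - 1*943681/285883 = 5 - 943681/285883 = 485734/285883 ≈ 1.6991)
l = 2*√2412637676872868991/2761577 (l = √(1265429 + 1/(-2761577)) = √(1265429 - 1/2761577) = √(3494579621532/2761577) = 2*√2412637676872868991/2761577 ≈ 1124.9)
x = -50720418179/285883 (x = -259*(218 + 467) - 1*485734/285883 = -259*685 - 485734/285883 = -177415 - 485734/285883 = -50720418179/285883 ≈ -1.7742e+5)
l - x = 2*√2412637676872868991/2761577 - 1*(-50720418179/285883) = 2*√2412637676872868991/2761577 + 50720418179/285883 = 50720418179/285883 + 2*√2412637676872868991/2761577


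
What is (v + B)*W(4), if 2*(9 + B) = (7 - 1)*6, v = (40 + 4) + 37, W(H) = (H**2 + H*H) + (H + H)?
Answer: 3600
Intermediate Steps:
W(H) = 2*H + 2*H**2 (W(H) = (H**2 + H**2) + 2*H = 2*H**2 + 2*H = 2*H + 2*H**2)
v = 81 (v = 44 + 37 = 81)
B = 9 (B = -9 + ((7 - 1)*6)/2 = -9 + (6*6)/2 = -9 + (1/2)*36 = -9 + 18 = 9)
(v + B)*W(4) = (81 + 9)*(2*4*(1 + 4)) = 90*(2*4*5) = 90*40 = 3600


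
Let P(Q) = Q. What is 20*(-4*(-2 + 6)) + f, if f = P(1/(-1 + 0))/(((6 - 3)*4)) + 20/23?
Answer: -88103/276 ≈ -319.21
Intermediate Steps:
f = 217/276 (f = 1/((-1 + 0)*(((6 - 3)*4))) + 20/23 = 1/((-1)*((3*4))) + 20*(1/23) = -1/12 + 20/23 = 217/276 ≈ 0.78623)
20*(-4*(-2 + 6)) + f = 20*(-4*(-2 + 6)) + 217/276 = 20*(-4*4) + 217/276 = 20*(-16) + 217/276 = -320 + 217/276 = -88103/276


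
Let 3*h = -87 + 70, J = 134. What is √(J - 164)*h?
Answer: -17*I*√30/3 ≈ -31.038*I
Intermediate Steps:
h = -17/3 (h = (-87 + 70)/3 = (⅓)*(-17) = -17/3 ≈ -5.6667)
√(J - 164)*h = √(134 - 164)*(-17/3) = √(-30)*(-17/3) = (I*√30)*(-17/3) = -17*I*√30/3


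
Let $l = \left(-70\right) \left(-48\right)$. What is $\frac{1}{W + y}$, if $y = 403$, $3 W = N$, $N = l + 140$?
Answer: $\frac{3}{4709} \approx 0.00063708$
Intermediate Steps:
$l = 3360$
$N = 3500$ ($N = 3360 + 140 = 3500$)
$W = \frac{3500}{3}$ ($W = \frac{1}{3} \cdot 3500 = \frac{3500}{3} \approx 1166.7$)
$\frac{1}{W + y} = \frac{1}{\frac{3500}{3} + 403} = \frac{1}{\frac{4709}{3}} = \frac{3}{4709}$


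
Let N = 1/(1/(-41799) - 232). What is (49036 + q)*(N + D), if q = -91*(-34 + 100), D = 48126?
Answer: 20081909030045850/9697369 ≈ 2.0709e+9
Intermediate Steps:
N = -41799/9697369 (N = 1/(-1/41799 - 232) = 1/(-9697369/41799) = -41799/9697369 ≈ -0.0043103)
q = -6006 (q = -91*66 = -6006)
(49036 + q)*(N + D) = (49036 - 6006)*(-41799/9697369 + 48126) = 43030*(466695538695/9697369) = 20081909030045850/9697369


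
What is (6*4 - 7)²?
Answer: 289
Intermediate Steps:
(6*4 - 7)² = (24 - 7)² = 17² = 289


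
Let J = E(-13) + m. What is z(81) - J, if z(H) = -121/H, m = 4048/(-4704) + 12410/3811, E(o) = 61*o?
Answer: 23871943897/30251718 ≈ 789.11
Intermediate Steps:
m = 2684357/1120434 (m = 4048*(-1/4704) + 12410*(1/3811) = -253/294 + 12410/3811 = 2684357/1120434 ≈ 2.3958)
J = -885819805/1120434 (J = 61*(-13) + 2684357/1120434 = -793 + 2684357/1120434 = -885819805/1120434 ≈ -790.60)
z(81) - J = -121/81 - 1*(-885819805/1120434) = -121*1/81 + 885819805/1120434 = -121/81 + 885819805/1120434 = 23871943897/30251718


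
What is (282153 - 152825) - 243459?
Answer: -114131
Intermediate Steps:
(282153 - 152825) - 243459 = 129328 - 243459 = -114131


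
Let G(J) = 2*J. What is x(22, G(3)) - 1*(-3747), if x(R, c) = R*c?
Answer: 3879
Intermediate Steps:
x(22, G(3)) - 1*(-3747) = 22*(2*3) - 1*(-3747) = 22*6 + 3747 = 132 + 3747 = 3879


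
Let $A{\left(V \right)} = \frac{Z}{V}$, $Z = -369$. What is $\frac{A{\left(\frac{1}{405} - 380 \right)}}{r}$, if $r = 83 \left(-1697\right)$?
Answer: $- \frac{149445}{21676828049} \approx -6.8942 \cdot 10^{-6}$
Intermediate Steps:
$A{\left(V \right)} = - \frac{369}{V}$
$r = -140851$
$\frac{A{\left(\frac{1}{405} - 380 \right)}}{r} = \frac{\left(-369\right) \frac{1}{\frac{1}{405} - 380}}{-140851} = - \frac{369}{\frac{1}{405} - 380} \left(- \frac{1}{140851}\right) = - \frac{369}{- \frac{153899}{405}} \left(- \frac{1}{140851}\right) = \left(-369\right) \left(- \frac{405}{153899}\right) \left(- \frac{1}{140851}\right) = \frac{149445}{153899} \left(- \frac{1}{140851}\right) = - \frac{149445}{21676828049}$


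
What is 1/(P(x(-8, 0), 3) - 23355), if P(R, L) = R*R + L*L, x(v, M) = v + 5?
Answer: -1/23337 ≈ -4.2850e-5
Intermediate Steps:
x(v, M) = 5 + v
P(R, L) = L² + R² (P(R, L) = R² + L² = L² + R²)
1/(P(x(-8, 0), 3) - 23355) = 1/((3² + (5 - 8)²) - 23355) = 1/((9 + (-3)²) - 23355) = 1/((9 + 9) - 23355) = 1/(18 - 23355) = 1/(-23337) = -1/23337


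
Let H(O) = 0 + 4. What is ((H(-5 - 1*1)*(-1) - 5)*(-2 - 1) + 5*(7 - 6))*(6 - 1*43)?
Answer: -1184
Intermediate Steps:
H(O) = 4
((H(-5 - 1*1)*(-1) - 5)*(-2 - 1) + 5*(7 - 6))*(6 - 1*43) = ((4*(-1) - 5)*(-2 - 1) + 5*(7 - 6))*(6 - 1*43) = ((-4 - 5)*(-3) + 5*1)*(6 - 43) = (-9*(-3) + 5)*(-37) = (27 + 5)*(-37) = 32*(-37) = -1184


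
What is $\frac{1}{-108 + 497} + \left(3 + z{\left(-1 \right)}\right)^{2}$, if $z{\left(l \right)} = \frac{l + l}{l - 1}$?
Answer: $\frac{6225}{389} \approx 16.003$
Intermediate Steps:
$z{\left(l \right)} = \frac{2 l}{-1 + l}$
$\frac{1}{-108 + 497} + \left(3 + z{\left(-1 \right)}\right)^{2} = \frac{1}{-108 + 497} + \left(3 + 2 \left(-1\right) \frac{1}{-1 - 1}\right)^{2} = \frac{1}{389} + \left(3 + 2 \left(-1\right) \frac{1}{-2}\right)^{2} = \frac{1}{389} + \left(3 + 2 \left(-1\right) \left(- \frac{1}{2}\right)\right)^{2} = \frac{1}{389} + \left(3 + 1\right)^{2} = \frac{1}{389} + 4^{2} = \frac{1}{389} + 16 = \frac{6225}{389}$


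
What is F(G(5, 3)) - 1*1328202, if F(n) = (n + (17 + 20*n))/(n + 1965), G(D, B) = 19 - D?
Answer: -2628511447/1979 ≈ -1.3282e+6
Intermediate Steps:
F(n) = (17 + 21*n)/(1965 + n)
F(G(5, 3)) - 1*1328202 = (17 + 21*(19 - 1*5))/(1965 + (19 - 1*5)) - 1*1328202 = (17 + 21*(19 - 5))/(1965 + (19 - 5)) - 1328202 = (17 + 21*14)/(1965 + 14) - 1328202 = (17 + 294)/1979 - 1328202 = (1/1979)*311 - 1328202 = 311/1979 - 1328202 = -2628511447/1979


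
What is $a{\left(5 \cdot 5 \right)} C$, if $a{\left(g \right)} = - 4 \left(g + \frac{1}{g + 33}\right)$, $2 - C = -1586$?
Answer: $- \frac{4608376}{29} \approx -1.5891 \cdot 10^{5}$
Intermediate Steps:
$C = 1588$ ($C = 2 - -1586 = 2 + 1586 = 1588$)
$a{\left(g \right)} = - 4 g - \frac{4}{33 + g}$ ($a{\left(g \right)} = - 4 \left(g + \frac{1}{33 + g}\right) = - 4 g - \frac{4}{33 + g}$)
$a{\left(5 \cdot 5 \right)} C = \frac{4 \left(-1 - \left(5 \cdot 5\right)^{2} - 33 \cdot 5 \cdot 5\right)}{33 + 5 \cdot 5} \cdot 1588 = \frac{4 \left(-1 - 25^{2} - 825\right)}{33 + 25} \cdot 1588 = \frac{4 \left(-1 - 625 - 825\right)}{58} \cdot 1588 = 4 \cdot \frac{1}{58} \left(-1 - 625 - 825\right) 1588 = 4 \cdot \frac{1}{58} \left(-1451\right) 1588 = \left(- \frac{2902}{29}\right) 1588 = - \frac{4608376}{29}$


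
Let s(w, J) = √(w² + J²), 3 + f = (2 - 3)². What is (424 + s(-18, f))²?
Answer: 180104 + 1696*√82 ≈ 1.9546e+5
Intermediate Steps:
f = -2 (f = -3 + (2 - 3)² = -3 + (-1)² = -3 + 1 = -2)
s(w, J) = √(J² + w²)
(424 + s(-18, f))² = (424 + √((-2)² + (-18)²))² = (424 + √(4 + 324))² = (424 + √328)² = (424 + 2*√82)²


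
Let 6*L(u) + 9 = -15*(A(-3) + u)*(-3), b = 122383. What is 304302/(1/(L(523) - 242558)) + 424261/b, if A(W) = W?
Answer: -8888011913887466/122383 ≈ -7.2625e+10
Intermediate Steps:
L(u) = -24 + 15*u/2 (L(u) = -3/2 + (-15*(-3 + u)*(-3))/6 = -3/2 + (-15*(9 - 3*u))/6 = -3/2 + (-135 + 45*u)/6 = -3/2 + (-45/2 + 15*u/2) = -24 + 15*u/2)
304302/(1/(L(523) - 242558)) + 424261/b = 304302/(1/((-24 + (15/2)*523) - 242558)) + 424261/122383 = 304302/(1/((-24 + 7845/2) - 242558)) + 424261*(1/122383) = 304302/(1/(7797/2 - 242558)) + 424261/122383 = 304302/(1/(-477319/2)) + 424261/122383 = 304302/(-2/477319) + 424261/122383 = 304302*(-477319/2) + 424261/122383 = -72624563169 + 424261/122383 = -8888011913887466/122383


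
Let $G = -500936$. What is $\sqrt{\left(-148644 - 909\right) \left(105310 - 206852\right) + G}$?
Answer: $\sqrt{15185409790} \approx 1.2323 \cdot 10^{5}$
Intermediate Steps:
$\sqrt{\left(-148644 - 909\right) \left(105310 - 206852\right) + G} = \sqrt{\left(-148644 - 909\right) \left(105310 - 206852\right) - 500936} = \sqrt{\left(-149553\right) \left(-101542\right) - 500936} = \sqrt{15185910726 - 500936} = \sqrt{15185409790}$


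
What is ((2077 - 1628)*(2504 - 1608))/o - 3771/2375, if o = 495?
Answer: 190721071/235125 ≈ 811.15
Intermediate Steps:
((2077 - 1628)*(2504 - 1608))/o - 3771/2375 = ((2077 - 1628)*(2504 - 1608))/495 - 3771/2375 = (449*896)*(1/495) - 3771*1/2375 = 402304*(1/495) - 3771/2375 = 402304/495 - 3771/2375 = 190721071/235125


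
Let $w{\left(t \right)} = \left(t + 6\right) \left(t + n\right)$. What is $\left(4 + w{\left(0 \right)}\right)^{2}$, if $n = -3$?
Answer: $196$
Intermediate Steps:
$w{\left(t \right)} = \left(-3 + t\right) \left(6 + t\right)$ ($w{\left(t \right)} = \left(t + 6\right) \left(t - 3\right) = \left(6 + t\right) \left(-3 + t\right) = \left(-3 + t\right) \left(6 + t\right)$)
$\left(4 + w{\left(0 \right)}\right)^{2} = \left(4 + \left(-18 + 0^{2} + 3 \cdot 0\right)\right)^{2} = \left(4 + \left(-18 + 0 + 0\right)\right)^{2} = \left(4 - 18\right)^{2} = \left(-14\right)^{2} = 196$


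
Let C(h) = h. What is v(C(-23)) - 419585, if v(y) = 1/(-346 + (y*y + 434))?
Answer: -258883944/617 ≈ -4.1959e+5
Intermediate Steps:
v(y) = 1/(88 + y²) (v(y) = 1/(-346 + (y² + 434)) = 1/(-346 + (434 + y²)) = 1/(88 + y²))
v(C(-23)) - 419585 = 1/(88 + (-23)²) - 419585 = 1/(88 + 529) - 419585 = 1/617 - 419585 = -258883944/617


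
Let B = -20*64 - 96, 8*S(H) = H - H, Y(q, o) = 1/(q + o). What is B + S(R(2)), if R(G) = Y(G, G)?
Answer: -1376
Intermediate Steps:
Y(q, o) = 1/(o + q)
R(G) = 1/(2*G) (R(G) = 1/(G + G) = 1/(2*G))
S(H) = 0 (S(H) = (H - H)/8 = (⅛)*0 = 0)
B = -1376 (B = -1280 - 96 = -1376)
B + S(R(2)) = -1376 + 0 = -1376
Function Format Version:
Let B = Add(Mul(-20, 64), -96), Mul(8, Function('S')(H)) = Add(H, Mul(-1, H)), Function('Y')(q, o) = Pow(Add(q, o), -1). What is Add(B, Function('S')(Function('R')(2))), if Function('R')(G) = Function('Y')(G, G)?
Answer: -1376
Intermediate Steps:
Function('Y')(q, o) = Pow(Add(o, q), -1)
Function('R')(G) = Mul(Rational(1, 2), Pow(G, -1)) (Function('R')(G) = Pow(Add(G, G), -1) = Pow(Mul(2, G), -1) = Mul(Rational(1, 2), Pow(G, -1)))
Function('S')(H) = 0 (Function('S')(H) = Mul(Rational(1, 8), Add(H, Mul(-1, H))) = Mul(Rational(1, 8), 0) = 0)
B = -1376 (B = Add(-1280, -96) = -1376)
Add(B, Function('S')(Function('R')(2))) = Add(-1376, 0) = -1376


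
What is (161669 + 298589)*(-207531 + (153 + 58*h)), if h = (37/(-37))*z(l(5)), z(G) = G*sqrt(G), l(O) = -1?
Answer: -95447383524 + 26694964*I ≈ -9.5447e+10 + 2.6695e+7*I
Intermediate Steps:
z(G) = G**(3/2)
h = I (h = (37/(-37))*(-1)**(3/2) = (37*(-1/37))*(-I) = -(-1)*I = I ≈ 1.0*I)
(161669 + 298589)*(-207531 + (153 + 58*h)) = (161669 + 298589)*(-207531 + (153 + 58*I)) = 460258*(-207378 + 58*I) = -95447383524 + 26694964*I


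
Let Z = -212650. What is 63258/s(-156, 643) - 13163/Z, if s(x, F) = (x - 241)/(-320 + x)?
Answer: 6403068546911/84422050 ≈ 75846.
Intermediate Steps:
s(x, F) = (-241 + x)/(-320 + x)
63258/s(-156, 643) - 13163/Z = 63258/(((-241 - 156)/(-320 - 156))) - 13163/(-212650) = 63258/((-397/(-476))) - 13163*(-1/212650) = 63258/((-1/476*(-397))) + 13163/212650 = 63258/(397/476) + 13163/212650 = 63258*(476/397) + 13163/212650 = 30110808/397 + 13163/212650 = 6403068546911/84422050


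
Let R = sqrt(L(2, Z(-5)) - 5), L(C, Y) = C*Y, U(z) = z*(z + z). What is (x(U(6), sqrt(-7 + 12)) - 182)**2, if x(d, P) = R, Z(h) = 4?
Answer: (182 - sqrt(3))**2 ≈ 32497.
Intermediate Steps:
U(z) = 2*z**2 (U(z) = z*(2*z) = 2*z**2)
R = sqrt(3) (R = sqrt(2*4 - 5) = sqrt(8 - 5) = sqrt(3) ≈ 1.7320)
x(d, P) = sqrt(3)
(x(U(6), sqrt(-7 + 12)) - 182)**2 = (sqrt(3) - 182)**2 = (-182 + sqrt(3))**2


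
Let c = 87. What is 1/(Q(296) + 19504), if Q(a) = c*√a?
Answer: 2438/47270699 - 87*√74/189082796 ≈ 4.7617e-5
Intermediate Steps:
Q(a) = 87*√a
1/(Q(296) + 19504) = 1/(87*√296 + 19504) = 1/(87*(2*√74) + 19504) = 1/(174*√74 + 19504) = 1/(19504 + 174*√74)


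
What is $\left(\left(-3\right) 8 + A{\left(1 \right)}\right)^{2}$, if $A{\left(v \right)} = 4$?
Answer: $400$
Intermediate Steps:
$\left(\left(-3\right) 8 + A{\left(1 \right)}\right)^{2} = \left(\left(-3\right) 8 + 4\right)^{2} = \left(-24 + 4\right)^{2} = \left(-20\right)^{2} = 400$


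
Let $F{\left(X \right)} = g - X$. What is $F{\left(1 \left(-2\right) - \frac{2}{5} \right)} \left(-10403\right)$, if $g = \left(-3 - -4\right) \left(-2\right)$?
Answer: $- \frac{20806}{5} \approx -4161.2$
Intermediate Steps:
$g = -2$ ($g = \left(-3 + 4\right) \left(-2\right) = 1 \left(-2\right) = -2$)
$F{\left(X \right)} = -2 - X$
$F{\left(1 \left(-2\right) - \frac{2}{5} \right)} \left(-10403\right) = \left(-2 - \left(1 \left(-2\right) - \frac{2}{5}\right)\right) \left(-10403\right) = \left(-2 - \left(-2 - 2 \cdot \frac{1}{5}\right)\right) \left(-10403\right) = \left(-2 - \left(-2 - \frac{2}{5}\right)\right) \left(-10403\right) = \left(-2 - - \frac{12}{5}\right) \left(-10403\right) = \left(-2 + \frac{12}{5}\right) \left(-10403\right) = \frac{2}{5} \left(-10403\right) = - \frac{20806}{5}$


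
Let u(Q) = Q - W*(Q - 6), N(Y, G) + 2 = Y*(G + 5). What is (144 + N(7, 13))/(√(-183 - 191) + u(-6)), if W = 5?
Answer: 7236/1645 - 134*I*√374/1645 ≈ 4.3988 - 1.5753*I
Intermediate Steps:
N(Y, G) = -2 + Y*(5 + G) (N(Y, G) = -2 + Y*(G + 5) = -2 + Y*(5 + G))
u(Q) = 30 - 4*Q (u(Q) = Q - 5*(Q - 6) = Q - 5*(-6 + Q) = Q - (-30 + 5*Q) = Q + (30 - 5*Q) = 30 - 4*Q)
(144 + N(7, 13))/(√(-183 - 191) + u(-6)) = (144 + (-2 + 5*7 + 13*7))/(√(-183 - 191) + (30 - 4*(-6))) = (144 + (-2 + 35 + 91))/(√(-374) + (30 + 24)) = (144 + 124)/(I*√374 + 54) = 268/(54 + I*√374)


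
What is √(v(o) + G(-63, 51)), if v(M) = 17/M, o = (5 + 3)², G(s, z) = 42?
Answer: √2705/8 ≈ 6.5012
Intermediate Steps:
o = 64 (o = 8² = 64)
√(v(o) + G(-63, 51)) = √(17/64 + 42) = √(2705/64) = √2705/8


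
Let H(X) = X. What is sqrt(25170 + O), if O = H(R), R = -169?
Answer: sqrt(25001) ≈ 158.12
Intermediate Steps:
O = -169
sqrt(25170 + O) = sqrt(25170 - 169) = sqrt(25001)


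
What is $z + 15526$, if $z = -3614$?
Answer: $11912$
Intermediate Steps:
$z + 15526 = -3614 + 15526 = 11912$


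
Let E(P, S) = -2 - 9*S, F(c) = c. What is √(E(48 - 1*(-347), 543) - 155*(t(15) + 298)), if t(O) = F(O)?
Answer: 26*I*√79 ≈ 231.09*I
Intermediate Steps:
t(O) = O
√(E(48 - 1*(-347), 543) - 155*(t(15) + 298)) = √((-2 - 9*543) - 155*(15 + 298)) = √((-2 - 4887) - 155*313) = √(-4889 - 48515) = √(-53404) = 26*I*√79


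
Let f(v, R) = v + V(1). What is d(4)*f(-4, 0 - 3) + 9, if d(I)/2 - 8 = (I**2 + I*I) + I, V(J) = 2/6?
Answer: -941/3 ≈ -313.67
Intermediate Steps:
V(J) = 1/3 (V(J) = 2*(1/6) = 1/3)
d(I) = 16 + 2*I + 4*I**2 (d(I) = 16 + 2*((I**2 + I*I) + I) = 16 + 2*((I**2 + I**2) + I) = 16 + 2*(2*I**2 + I) = 16 + 2*(I + 2*I**2) = 16 + (2*I + 4*I**2) = 16 + 2*I + 4*I**2)
f(v, R) = 1/3 + v (f(v, R) = v + 1/3 = 1/3 + v)
d(4)*f(-4, 0 - 3) + 9 = (16 + 2*4 + 4*4**2)*(1/3 - 4) + 9 = (16 + 8 + 4*16)*(-11/3) + 9 = (16 + 8 + 64)*(-11/3) + 9 = 88*(-11/3) + 9 = -968/3 + 9 = -941/3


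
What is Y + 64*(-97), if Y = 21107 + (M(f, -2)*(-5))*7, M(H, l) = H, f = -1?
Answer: 14934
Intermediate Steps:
Y = 21142 (Y = 21107 - 1*(-5)*7 = 21107 + 5*7 = 21107 + 35 = 21142)
Y + 64*(-97) = 21142 + 64*(-97) = 21142 - 6208 = 14934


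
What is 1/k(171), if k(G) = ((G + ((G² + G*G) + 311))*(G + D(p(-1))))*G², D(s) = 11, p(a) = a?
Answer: 1/313798270968 ≈ 3.1868e-12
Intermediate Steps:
k(G) = G²*(11 + G)*(311 + G + 2*G²) (k(G) = ((G + ((G² + G*G) + 311))*(G + 11))*G² = ((G + ((G² + G²) + 311))*(11 + G))*G² = ((G + (2*G² + 311))*(11 + G))*G² = ((G + (311 + 2*G²))*(11 + G))*G² = ((311 + G + 2*G²)*(11 + G))*G² = ((11 + G)*(311 + G + 2*G²))*G² = G²*(11 + G)*(311 + G + 2*G²))
1/k(171) = 1/(171²*(3421 + 2*171³ + 23*171² + 322*171)) = 1/(29241*(3421 + 2*5000211 + 23*29241 + 55062)) = 1/(29241*(3421 + 10000422 + 672543 + 55062)) = 1/(29241*10731448) = 1/313798270968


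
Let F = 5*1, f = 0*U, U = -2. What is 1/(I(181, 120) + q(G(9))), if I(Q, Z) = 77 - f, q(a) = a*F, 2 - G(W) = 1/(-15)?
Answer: 3/262 ≈ 0.011450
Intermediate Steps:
f = 0 (f = 0*(-2) = 0)
G(W) = 31/15 (G(W) = 2 - 1/(-15) = 2 - 1*(-1/15) = 2 + 1/15 = 31/15)
F = 5
q(a) = 5*a (q(a) = a*5 = 5*a)
I(Q, Z) = 77 (I(Q, Z) = 77 - 1*0 = 77 + 0 = 77)
1/(I(181, 120) + q(G(9))) = 1/(77 + 5*(31/15)) = 1/(77 + 31/3) = 1/(262/3) = 3/262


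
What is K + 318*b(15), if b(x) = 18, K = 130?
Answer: 5854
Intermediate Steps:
K + 318*b(15) = 130 + 318*18 = 130 + 5724 = 5854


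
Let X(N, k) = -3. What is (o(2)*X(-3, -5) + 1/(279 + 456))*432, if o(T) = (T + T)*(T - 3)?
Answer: 1270224/245 ≈ 5184.6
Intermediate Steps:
o(T) = 2*T*(-3 + T) (o(T) = (2*T)*(-3 + T) = 2*T*(-3 + T))
(o(2)*X(-3, -5) + 1/(279 + 456))*432 = ((2*2*(-3 + 2))*(-3) + 1/(279 + 456))*432 = ((2*2*(-1))*(-3) + 1/735)*432 = (-4*(-3) + 1/735)*432 = (12 + 1/735)*432 = (8821/735)*432 = 1270224/245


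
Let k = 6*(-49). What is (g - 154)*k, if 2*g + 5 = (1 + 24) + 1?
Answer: 42189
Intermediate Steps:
g = 21/2 (g = -5/2 + ((1 + 24) + 1)/2 = -5/2 + (25 + 1)/2 = -5/2 + (½)*26 = -5/2 + 13 = 21/2 ≈ 10.500)
k = -294
(g - 154)*k = (21/2 - 154)*(-294) = -287/2*(-294) = 42189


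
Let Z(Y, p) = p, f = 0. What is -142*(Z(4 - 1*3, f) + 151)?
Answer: -21442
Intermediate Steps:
-142*(Z(4 - 1*3, f) + 151) = -142*(0 + 151) = -142*151 = -21442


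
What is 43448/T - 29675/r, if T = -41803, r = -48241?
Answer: -855470943/2016618523 ≈ -0.42421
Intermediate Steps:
43448/T - 29675/r = 43448/(-41803) - 29675/(-48241) = 43448*(-1/41803) - 29675*(-1/48241) = -43448/41803 + 29675/48241 = -855470943/2016618523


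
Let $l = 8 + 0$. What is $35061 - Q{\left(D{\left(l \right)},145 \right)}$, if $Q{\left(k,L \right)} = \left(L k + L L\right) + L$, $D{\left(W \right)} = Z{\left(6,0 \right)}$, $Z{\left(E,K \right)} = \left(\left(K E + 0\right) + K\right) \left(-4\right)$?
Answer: $13891$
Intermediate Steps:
$l = 8$
$Z{\left(E,K \right)} = - 4 K - 4 E K$ ($Z{\left(E,K \right)} = \left(\left(E K + 0\right) + K\right) \left(-4\right) = \left(E K + K\right) \left(-4\right) = \left(K + E K\right) \left(-4\right) = - 4 K - 4 E K$)
$D{\left(W \right)} = 0$ ($D{\left(W \right)} = \left(-4\right) 0 \left(1 + 6\right) = \left(-4\right) 0 \cdot 7 = 0$)
$Q{\left(k,L \right)} = L + L^{2} + L k$ ($Q{\left(k,L \right)} = \left(L k + L^{2}\right) + L = \left(L^{2} + L k\right) + L = L + L^{2} + L k$)
$35061 - Q{\left(D{\left(l \right)},145 \right)} = 35061 - 145 \left(1 + 145 + 0\right) = 35061 - 145 \cdot 146 = 35061 - 21170 = 13891$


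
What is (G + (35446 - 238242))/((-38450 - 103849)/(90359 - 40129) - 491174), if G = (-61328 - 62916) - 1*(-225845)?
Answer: 5083024850/24671812319 ≈ 0.20603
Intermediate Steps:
G = 101601 (G = -124244 + 225845 = 101601)
(G + (35446 - 238242))/((-38450 - 103849)/(90359 - 40129) - 491174) = (101601 + (35446 - 238242))/((-38450 - 103849)/(90359 - 40129) - 491174) = (101601 - 202796)/(-142299/50230 - 491174) = -101195/(-142299*1/50230 - 491174) = -101195/(-142299/50230 - 491174) = -101195/(-24671812319/50230) = -101195*(-50230/24671812319) = 5083024850/24671812319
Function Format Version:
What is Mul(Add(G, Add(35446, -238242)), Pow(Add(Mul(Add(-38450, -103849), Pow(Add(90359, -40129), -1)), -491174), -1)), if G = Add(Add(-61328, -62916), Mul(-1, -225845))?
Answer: Rational(5083024850, 24671812319) ≈ 0.20603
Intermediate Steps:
G = 101601 (G = Add(-124244, 225845) = 101601)
Mul(Add(G, Add(35446, -238242)), Pow(Add(Mul(Add(-38450, -103849), Pow(Add(90359, -40129), -1)), -491174), -1)) = Mul(Add(101601, Add(35446, -238242)), Pow(Add(Mul(Add(-38450, -103849), Pow(Add(90359, -40129), -1)), -491174), -1)) = Mul(Add(101601, -202796), Pow(Add(Mul(-142299, Pow(50230, -1)), -491174), -1)) = Mul(-101195, Pow(Add(Mul(-142299, Rational(1, 50230)), -491174), -1)) = Mul(-101195, Pow(Add(Rational(-142299, 50230), -491174), -1)) = Mul(-101195, Pow(Rational(-24671812319, 50230), -1)) = Mul(-101195, Rational(-50230, 24671812319)) = Rational(5083024850, 24671812319)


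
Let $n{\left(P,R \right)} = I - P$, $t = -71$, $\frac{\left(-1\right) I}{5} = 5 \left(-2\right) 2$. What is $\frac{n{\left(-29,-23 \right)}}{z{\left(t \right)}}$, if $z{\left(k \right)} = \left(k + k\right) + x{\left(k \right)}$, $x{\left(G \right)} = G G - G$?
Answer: $\frac{129}{4970} \approx 0.025956$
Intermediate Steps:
$I = 100$ ($I = - 5 \cdot 5 \left(-2\right) 2 = - 5 \left(\left(-10\right) 2\right) = \left(-5\right) \left(-20\right) = 100$)
$n{\left(P,R \right)} = 100 - P$
$x{\left(G \right)} = G^{2} - G$
$z{\left(k \right)} = 2 k + k \left(-1 + k\right)$ ($z{\left(k \right)} = \left(k + k\right) + k \left(-1 + k\right) = 2 k + k \left(-1 + k\right)$)
$\frac{n{\left(-29,-23 \right)}}{z{\left(t \right)}} = \frac{100 - -29}{\left(-71\right) \left(1 - 71\right)} = \frac{100 + 29}{\left(-71\right) \left(-70\right)} = \frac{129}{4970}$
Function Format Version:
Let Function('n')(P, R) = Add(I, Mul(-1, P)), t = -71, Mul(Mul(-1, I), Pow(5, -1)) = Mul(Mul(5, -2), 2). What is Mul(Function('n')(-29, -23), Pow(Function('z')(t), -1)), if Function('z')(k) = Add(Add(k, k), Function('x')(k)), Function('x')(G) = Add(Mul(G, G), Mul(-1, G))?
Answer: Rational(129, 4970) ≈ 0.025956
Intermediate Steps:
I = 100 (I = Mul(-5, Mul(Mul(5, -2), 2)) = Mul(-5, Mul(-10, 2)) = Mul(-5, -20) = 100)
Function('n')(P, R) = Add(100, Mul(-1, P))
Function('x')(G) = Add(Pow(G, 2), Mul(-1, G))
Function('z')(k) = Add(Mul(2, k), Mul(k, Add(-1, k))) (Function('z')(k) = Add(Add(k, k), Mul(k, Add(-1, k))) = Add(Mul(2, k), Mul(k, Add(-1, k))))
Mul(Function('n')(-29, -23), Pow(Function('z')(t), -1)) = Mul(Add(100, Mul(-1, -29)), Pow(Mul(-71, Add(1, -71)), -1)) = Mul(Add(100, 29), Pow(Mul(-71, -70), -1)) = Mul(129, Pow(4970, -1)) = Mul(129, Rational(1, 4970)) = Rational(129, 4970)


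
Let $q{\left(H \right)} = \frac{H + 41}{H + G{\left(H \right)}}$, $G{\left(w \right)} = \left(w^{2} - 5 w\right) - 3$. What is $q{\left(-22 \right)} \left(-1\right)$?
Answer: $- \frac{19}{569} \approx -0.033392$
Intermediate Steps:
$G{\left(w \right)} = -3 + w^{2} - 5 w$
$q{\left(H \right)} = \frac{41 + H}{-3 + H^{2} - 4 H}$ ($q{\left(H \right)} = \frac{H + 41}{H - \left(3 - H^{2} + 5 H\right)} = \frac{41 + H}{-3 + H^{2} - 4 H}$)
$q{\left(-22 \right)} \left(-1\right) = \frac{41 - 22}{-3 + \left(-22\right)^{2} - -88} \left(-1\right) = \frac{1}{-3 + 484 + 88} \cdot 19 \left(-1\right) = \frac{1}{569} \cdot 19 \left(-1\right) = \frac{19}{569} \left(-1\right) = - \frac{19}{569}$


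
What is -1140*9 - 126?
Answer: -10386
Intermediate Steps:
-1140*9 - 126 = -114*90 - 126 = -10260 - 126 = -10386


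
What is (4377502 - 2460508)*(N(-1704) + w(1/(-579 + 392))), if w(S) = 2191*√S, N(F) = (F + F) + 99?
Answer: -6343333146 + 4200133854*I*√187/187 ≈ -6.3433e+9 + 3.0714e+8*I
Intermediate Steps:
N(F) = 99 + 2*F (N(F) = 2*F + 99 = 99 + 2*F)
(4377502 - 2460508)*(N(-1704) + w(1/(-579 + 392))) = (4377502 - 2460508)*((99 + 2*(-1704)) + 2191*√(1/(-579 + 392))) = 1916994*((99 - 3408) + 2191*√(1/(-187))) = 1916994*(-3309 + 2191*√(-1/187)) = 1916994*(-3309 + 2191*(I*√187/187)) = 1916994*(-3309 + 2191*I*√187/187) = -6343333146 + 4200133854*I*√187/187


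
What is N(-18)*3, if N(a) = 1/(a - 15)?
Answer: -1/11 ≈ -0.090909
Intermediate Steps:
N(a) = 1/(-15 + a)
N(-18)*3 = 3/(-15 - 18) = 3/(-33) = -1/33*3 = -1/11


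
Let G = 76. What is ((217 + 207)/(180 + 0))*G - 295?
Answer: -5219/45 ≈ -115.98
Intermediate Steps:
((217 + 207)/(180 + 0))*G - 295 = ((217 + 207)/(180 + 0))*76 - 295 = (424/180)*76 - 295 = (424*(1/180))*76 - 295 = (106/45)*76 - 295 = 8056/45 - 295 = -5219/45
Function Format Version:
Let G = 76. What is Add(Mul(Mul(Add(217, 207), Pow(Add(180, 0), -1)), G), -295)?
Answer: Rational(-5219, 45) ≈ -115.98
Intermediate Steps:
Add(Mul(Mul(Add(217, 207), Pow(Add(180, 0), -1)), G), -295) = Add(Mul(Mul(Add(217, 207), Pow(Add(180, 0), -1)), 76), -295) = Add(Mul(Mul(424, Pow(180, -1)), 76), -295) = Add(Mul(Mul(424, Rational(1, 180)), 76), -295) = Add(Mul(Rational(106, 45), 76), -295) = Add(Rational(8056, 45), -295) = Rational(-5219, 45)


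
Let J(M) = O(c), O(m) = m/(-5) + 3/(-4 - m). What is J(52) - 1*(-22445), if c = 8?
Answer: 448863/20 ≈ 22443.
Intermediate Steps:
O(m) = 3/(-4 - m) - m/5 (O(m) = m*(-1/5) + 3/(-4 - m) = -m/5 + 3/(-4 - m) = 3/(-4 - m) - m/5)
J(M) = -37/20 (J(M) = (-15 - 1*8**2 - 4*8)/(5*(4 + 8)) = (1/5)*(-15 - 1*64 - 32)/12 = (1/5)*(1/12)*(-15 - 64 - 32) = (1/5)*(1/12)*(-111) = -37/20)
J(52) - 1*(-22445) = -37/20 - 1*(-22445) = -37/20 + 22445 = 448863/20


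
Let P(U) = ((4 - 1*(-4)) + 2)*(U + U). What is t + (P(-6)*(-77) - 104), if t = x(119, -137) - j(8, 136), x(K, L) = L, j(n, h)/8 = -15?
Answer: 9119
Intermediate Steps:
j(n, h) = -120 (j(n, h) = 8*(-15) = -120)
P(U) = 20*U (P(U) = ((4 + 4) + 2)*(2*U) = (8 + 2)*(2*U) = 10*(2*U) = 20*U)
t = -17 (t = -137 - 1*(-120) = -137 + 120 = -17)
t + (P(-6)*(-77) - 104) = -17 + ((20*(-6))*(-77) - 104) = -17 + (-120*(-77) - 104) = -17 + (9240 - 104) = -17 + 9136 = 9119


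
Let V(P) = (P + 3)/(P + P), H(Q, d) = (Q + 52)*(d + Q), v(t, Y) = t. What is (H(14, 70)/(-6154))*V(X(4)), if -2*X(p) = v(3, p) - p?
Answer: -9702/3077 ≈ -3.1531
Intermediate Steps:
H(Q, d) = (52 + Q)*(Q + d)
X(p) = -3/2 + p/2 (X(p) = -(3 - p)/2 = -3/2 + p/2)
V(P) = (3 + P)/(2*P) (V(P) = (3 + P)/((2*P)) = (3 + P)*(1/(2*P)) = (3 + P)/(2*P))
(H(14, 70)/(-6154))*V(X(4)) = ((14**2 + 52*14 + 52*70 + 14*70)/(-6154))*((3 + (-3/2 + (1/2)*4))/(2*(-3/2 + (1/2)*4))) = ((196 + 728 + 3640 + 980)*(-1/6154))*((3 + (-3/2 + 2))/(2*(-3/2 + 2))) = (5544*(-1/6154))*((3 + 1/2)/(2*(1/2))) = -1386*2*7/(3077*2) = -2772/3077*7/2 = -9702/3077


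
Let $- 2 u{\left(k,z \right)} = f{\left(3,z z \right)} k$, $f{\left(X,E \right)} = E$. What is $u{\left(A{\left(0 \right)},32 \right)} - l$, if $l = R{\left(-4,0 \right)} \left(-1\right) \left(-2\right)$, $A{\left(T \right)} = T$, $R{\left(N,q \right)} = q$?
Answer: $0$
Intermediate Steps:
$l = 0$ ($l = 0 \left(-1\right) \left(-2\right) = 0 \left(-2\right) = 0$)
$u{\left(k,z \right)} = - \frac{k z^{2}}{2}$ ($u{\left(k,z \right)} = - \frac{z z k}{2} = - \frac{z^{2} k}{2} = - \frac{k z^{2}}{2}$)
$u{\left(A{\left(0 \right)},32 \right)} - l = \left(- \frac{1}{2}\right) 0 \cdot 32^{2} - 0 = \left(- \frac{1}{2}\right) 0 \cdot 1024 + 0 = 0 + 0 = 0$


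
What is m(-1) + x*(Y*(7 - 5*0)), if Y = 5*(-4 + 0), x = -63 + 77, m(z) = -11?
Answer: -1971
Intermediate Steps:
x = 14
Y = -20 (Y = 5*(-4) = -20)
m(-1) + x*(Y*(7 - 5*0)) = -11 + 14*(-20*(7 - 5*0)) = -11 + 14*(-20*(7 + 0)) = -11 + 14*(-20*7) = -11 + 14*(-140) = -11 - 1960 = -1971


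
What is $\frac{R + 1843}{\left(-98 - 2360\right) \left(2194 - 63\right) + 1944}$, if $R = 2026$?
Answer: $- \frac{3869}{5236054} \approx -0.00073892$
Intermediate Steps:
$\frac{R + 1843}{\left(-98 - 2360\right) \left(2194 - 63\right) + 1944} = \frac{2026 + 1843}{\left(-98 - 2360\right) \left(2194 - 63\right) + 1944} = \frac{3869}{\left(-2458\right) 2131 + 1944} = \frac{3869}{-5237998 + 1944} = \frac{3869}{-5236054} = 3869 \left(- \frac{1}{5236054}\right) = - \frac{3869}{5236054}$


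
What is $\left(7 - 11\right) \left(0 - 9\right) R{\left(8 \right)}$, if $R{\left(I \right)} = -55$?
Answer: $-1980$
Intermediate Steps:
$\left(7 - 11\right) \left(0 - 9\right) R{\left(8 \right)} = \left(7 - 11\right) \left(0 - 9\right) \left(-55\right) = \left(-4\right) \left(-9\right) \left(-55\right) = 36 \left(-55\right) = -1980$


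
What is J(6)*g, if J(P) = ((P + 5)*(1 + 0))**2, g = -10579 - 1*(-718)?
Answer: -1193181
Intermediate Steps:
g = -9861 (g = -10579 + 718 = -9861)
J(P) = (5 + P)**2 (J(P) = ((5 + P)*1)**2 = (5 + P)**2)
J(6)*g = (5 + 6)**2*(-9861) = 11**2*(-9861) = 121*(-9861) = -1193181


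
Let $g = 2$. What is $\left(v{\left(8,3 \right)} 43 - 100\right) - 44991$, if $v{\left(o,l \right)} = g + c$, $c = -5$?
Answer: $-45220$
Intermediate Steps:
$v{\left(o,l \right)} = -3$ ($v{\left(o,l \right)} = 2 - 5 = -3$)
$\left(v{\left(8,3 \right)} 43 - 100\right) - 44991 = \left(\left(-3\right) 43 - 100\right) - 44991 = \left(-129 - 100\right) - 44991 = -229 - 44991 = -45220$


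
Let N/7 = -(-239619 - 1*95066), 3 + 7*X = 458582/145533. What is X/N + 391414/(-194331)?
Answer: -420233529732559/208639451935565 ≈ -2.0142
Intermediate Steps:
X = 21983/1018731 (X = -3/7 + (458582/145533)/7 = -3/7 + (458582*(1/145533))/7 = -3/7 + (⅐)*(458582/145533) = -3/7 + 458582/1018731 = 21983/1018731 ≈ 0.021579)
N = 2342795 (N = 7*(-(-239619 - 1*95066)) = 7*(-(-239619 - 95066)) = 7*(-1*(-334685)) = 7*334685 = 2342795)
X/N + 391414/(-194331) = (21983/1018731)/2342795 + 391414/(-194331) = (21983/1018731)*(1/2342795) + 391414*(-1/194331) = 89/9662663535 - 391414/194331 = -420233529732559/208639451935565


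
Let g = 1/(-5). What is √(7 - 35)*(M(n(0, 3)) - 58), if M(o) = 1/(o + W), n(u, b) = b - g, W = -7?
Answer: -2214*I*√7/19 ≈ -308.3*I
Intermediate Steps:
g = -⅕ ≈ -0.20000
n(u, b) = ⅕ + b (n(u, b) = b - 1*(-⅕) = b + ⅕ = ⅕ + b)
M(o) = 1/(-7 + o) (M(o) = 1/(o - 7) = 1/(-7 + o))
√(7 - 35)*(M(n(0, 3)) - 58) = √(7 - 35)*(1/(-7 + (⅕ + 3)) - 58) = √(-28)*(1/(-7 + 16/5) - 58) = (2*I*√7)*(1/(-19/5) - 58) = (2*I*√7)*(-5/19 - 58) = (2*I*√7)*(-1107/19) = -2214*I*√7/19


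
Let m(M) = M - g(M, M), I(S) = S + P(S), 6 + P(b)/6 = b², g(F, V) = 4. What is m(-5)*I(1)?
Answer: 261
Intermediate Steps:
P(b) = -36 + 6*b²
I(S) = -36 + S + 6*S² (I(S) = S + (-36 + 6*S²) = -36 + S + 6*S²)
m(M) = -4 + M (m(M) = M - 1*4 = M - 4 = -4 + M)
m(-5)*I(1) = (-4 - 5)*(-36 + 1 + 6*1²) = -9*(-36 + 1 + 6*1) = -9*(-36 + 1 + 6) = -9*(-29) = 261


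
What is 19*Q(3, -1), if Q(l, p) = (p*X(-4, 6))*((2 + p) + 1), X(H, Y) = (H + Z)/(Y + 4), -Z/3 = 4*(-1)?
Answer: -152/5 ≈ -30.400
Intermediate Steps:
Z = 12 (Z = -12*(-1) = -3*(-4) = 12)
X(H, Y) = (12 + H)/(4 + Y) (X(H, Y) = (H + 12)/(Y + 4) = (12 + H)/(4 + Y))
Q(l, p) = 4*p*(3 + p)/5 (Q(l, p) = (p*((12 - 4)/(4 + 6)))*((2 + p) + 1) = (p*(8/10))*(3 + p) = (p*((⅒)*8))*(3 + p) = (p*(⅘))*(3 + p) = (4*p/5)*(3 + p) = 4*p*(3 + p)/5)
19*Q(3, -1) = 19*((⅘)*(-1)*(3 - 1)) = 19*((⅘)*(-1)*2) = 19*(-8/5) = -152/5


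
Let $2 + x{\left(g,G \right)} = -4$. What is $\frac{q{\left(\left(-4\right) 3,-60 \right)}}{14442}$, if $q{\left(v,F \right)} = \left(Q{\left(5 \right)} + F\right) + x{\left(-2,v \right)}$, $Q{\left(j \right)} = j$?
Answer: $- \frac{61}{14442} \approx -0.0042238$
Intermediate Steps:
$x{\left(g,G \right)} = -6$ ($x{\left(g,G \right)} = -2 - 4 = -6$)
$q{\left(v,F \right)} = -1 + F$ ($q{\left(v,F \right)} = \left(5 + F\right) - 6 = -1 + F$)
$\frac{q{\left(\left(-4\right) 3,-60 \right)}}{14442} = \frac{-1 - 60}{14442} = \left(-61\right) \frac{1}{14442} = - \frac{61}{14442}$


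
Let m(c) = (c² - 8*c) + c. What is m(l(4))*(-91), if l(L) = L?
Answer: 1092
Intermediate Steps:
m(c) = c² - 7*c
m(l(4))*(-91) = (4*(-7 + 4))*(-91) = (4*(-3))*(-91) = -12*(-91) = 1092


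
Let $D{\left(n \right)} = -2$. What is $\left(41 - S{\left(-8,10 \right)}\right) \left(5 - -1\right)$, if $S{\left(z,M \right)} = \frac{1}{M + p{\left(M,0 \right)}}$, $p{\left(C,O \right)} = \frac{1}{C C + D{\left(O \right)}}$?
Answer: $\frac{80246}{327} \approx 245.4$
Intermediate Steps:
$p{\left(C,O \right)} = \frac{1}{-2 + C^{2}}$ ($p{\left(C,O \right)} = \frac{1}{C C - 2} = \frac{1}{C^{2} - 2} = \frac{1}{-2 + C^{2}}$)
$S{\left(z,M \right)} = \frac{1}{M + \frac{1}{-2 + M^{2}}}$
$\left(41 - S{\left(-8,10 \right)}\right) \left(5 - -1\right) = \left(41 - \frac{-2 + 10^{2}}{1 + 10 \left(-2 + 10^{2}\right)}\right) \left(5 - -1\right) = \left(41 - \frac{-2 + 100}{1 + 10 \left(-2 + 100\right)}\right) \left(5 + 1\right) = \left(41 - \frac{1}{1 + 10 \cdot 98} \cdot 98\right) 6 = \left(41 - \frac{1}{1 + 980} \cdot 98\right) 6 = \left(41 - \frac{1}{981} \cdot 98\right) 6 = \left(41 - \frac{98}{981}\right) 6 = \frac{40123}{981} \cdot 6 = \frac{80246}{327}$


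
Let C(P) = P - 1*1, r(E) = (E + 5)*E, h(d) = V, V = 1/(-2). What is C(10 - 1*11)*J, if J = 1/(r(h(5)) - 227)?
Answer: 8/917 ≈ 0.0087241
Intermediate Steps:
V = -1/2 ≈ -0.50000
h(d) = -1/2
r(E) = E*(5 + E) (r(E) = (5 + E)*E = E*(5 + E))
J = -4/917 (J = 1/(-(5 - 1/2)/2 - 227) = 1/(-1/2*9/2 - 227) = 1/(-9/4 - 227) = 1/(-917/4) = -4/917 ≈ -0.0043620)
C(P) = -1 + P (C(P) = P - 1 = -1 + P)
C(10 - 1*11)*J = (-1 + (10 - 1*11))*(-4/917) = (-1 + (10 - 11))*(-4/917) = (-1 - 1)*(-4/917) = -2*(-4/917) = 8/917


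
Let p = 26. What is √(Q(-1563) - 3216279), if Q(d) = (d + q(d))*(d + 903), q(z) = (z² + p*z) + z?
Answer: I*√1586691579 ≈ 39833.0*I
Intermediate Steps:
q(z) = z² + 27*z (q(z) = (z² + 26*z) + z = z² + 27*z)
Q(d) = (903 + d)*(d + d*(27 + d)) (Q(d) = (d + d*(27 + d))*(d + 903) = (d + d*(27 + d))*(903 + d) = (903 + d)*(d + d*(27 + d)))
√(Q(-1563) - 3216279) = √(-1563*(25284 + (-1563)² + 931*(-1563)) - 3216279) = √(-1563*(25284 + 2442969 - 1455153) - 3216279) = √(-1563*1013100 - 3216279) = √(-1583475300 - 3216279) = √(-1586691579) = I*√1586691579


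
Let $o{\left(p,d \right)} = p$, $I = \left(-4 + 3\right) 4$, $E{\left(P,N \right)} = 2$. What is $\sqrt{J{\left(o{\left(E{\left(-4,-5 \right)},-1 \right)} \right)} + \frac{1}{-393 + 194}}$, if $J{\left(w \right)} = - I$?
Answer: $\frac{\sqrt{158205}}{199} \approx 1.9987$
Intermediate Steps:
$I = -4$ ($I = \left(-1\right) 4 = -4$)
$J{\left(w \right)} = 4$ ($J{\left(w \right)} = \left(-1\right) \left(-4\right) = 4$)
$\sqrt{J{\left(o{\left(E{\left(-4,-5 \right)},-1 \right)} \right)} + \frac{1}{-393 + 194}} = \sqrt{4 + \frac{1}{-393 + 194}} = \sqrt{4 + \frac{1}{-199}} = \sqrt{4 - \frac{1}{199}} = \sqrt{\frac{795}{199}} = \frac{\sqrt{158205}}{199}$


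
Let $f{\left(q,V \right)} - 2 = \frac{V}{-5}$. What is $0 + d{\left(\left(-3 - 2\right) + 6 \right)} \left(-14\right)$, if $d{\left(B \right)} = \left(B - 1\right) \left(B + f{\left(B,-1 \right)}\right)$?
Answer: $0$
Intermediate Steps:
$f{\left(q,V \right)} = 2 - \frac{V}{5}$ ($f{\left(q,V \right)} = 2 + \frac{V}{-5} = 2 + V \left(- \frac{1}{5}\right) = 2 - \frac{V}{5}$)
$d{\left(B \right)} = \left(-1 + B\right) \left(\frac{11}{5} + B\right)$ ($d{\left(B \right)} = \left(B - 1\right) \left(B + \left(2 - - \frac{1}{5}\right)\right) = \left(-1 + B\right) \left(B + \left(2 + \frac{1}{5}\right)\right) = \left(-1 + B\right) \left(B + \frac{11}{5}\right) = \left(-1 + B\right) \left(\frac{11}{5} + B\right)$)
$0 + d{\left(\left(-3 - 2\right) + 6 \right)} \left(-14\right) = 0 + \left(- \frac{11}{5} + \left(\left(-3 - 2\right) + 6\right)^{2} + \frac{6 \left(\left(-3 - 2\right) + 6\right)}{5}\right) \left(-14\right) = 0 + \left(- \frac{11}{5} + \left(-5 + 6\right)^{2} + \frac{6 \left(-5 + 6\right)}{5}\right) \left(-14\right) = 0 + \left(- \frac{11}{5} + 1^{2} + \frac{6}{5} \cdot 1\right) \left(-14\right) = 0 + \left(- \frac{11}{5} + 1 + \frac{6}{5}\right) \left(-14\right) = 0 + 0 \left(-14\right) = 0 + 0 = 0$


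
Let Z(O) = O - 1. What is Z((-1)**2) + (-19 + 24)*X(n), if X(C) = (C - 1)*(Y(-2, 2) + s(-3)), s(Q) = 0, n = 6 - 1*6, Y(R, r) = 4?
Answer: -20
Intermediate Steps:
n = 0 (n = 6 - 6 = 0)
Z(O) = -1 + O
X(C) = -4 + 4*C (X(C) = (C - 1)*(4 + 0) = (-1 + C)*4 = -4 + 4*C)
Z((-1)**2) + (-19 + 24)*X(n) = (-1 + (-1)**2) + (-19 + 24)*(-4 + 4*0) = (-1 + 1) + 5*(-4 + 0) = 0 + 5*(-4) = 0 - 20 = -20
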